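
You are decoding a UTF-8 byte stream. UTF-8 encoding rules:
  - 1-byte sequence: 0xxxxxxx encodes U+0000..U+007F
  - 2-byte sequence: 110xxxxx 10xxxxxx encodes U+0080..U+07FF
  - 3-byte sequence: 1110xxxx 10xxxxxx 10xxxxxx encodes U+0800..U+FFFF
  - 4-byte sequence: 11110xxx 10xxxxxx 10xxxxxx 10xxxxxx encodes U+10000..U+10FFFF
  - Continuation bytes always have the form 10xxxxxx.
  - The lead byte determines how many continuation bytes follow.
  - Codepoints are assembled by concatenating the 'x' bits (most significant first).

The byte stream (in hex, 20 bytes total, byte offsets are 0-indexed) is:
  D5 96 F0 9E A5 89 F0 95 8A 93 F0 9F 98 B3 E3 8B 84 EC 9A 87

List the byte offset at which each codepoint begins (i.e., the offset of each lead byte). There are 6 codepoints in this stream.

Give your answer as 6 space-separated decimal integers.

Answer: 0 2 6 10 14 17

Derivation:
Byte[0]=D5: 2-byte lead, need 1 cont bytes. acc=0x15
Byte[1]=96: continuation. acc=(acc<<6)|0x16=0x556
Completed: cp=U+0556 (starts at byte 0)
Byte[2]=F0: 4-byte lead, need 3 cont bytes. acc=0x0
Byte[3]=9E: continuation. acc=(acc<<6)|0x1E=0x1E
Byte[4]=A5: continuation. acc=(acc<<6)|0x25=0x7A5
Byte[5]=89: continuation. acc=(acc<<6)|0x09=0x1E949
Completed: cp=U+1E949 (starts at byte 2)
Byte[6]=F0: 4-byte lead, need 3 cont bytes. acc=0x0
Byte[7]=95: continuation. acc=(acc<<6)|0x15=0x15
Byte[8]=8A: continuation. acc=(acc<<6)|0x0A=0x54A
Byte[9]=93: continuation. acc=(acc<<6)|0x13=0x15293
Completed: cp=U+15293 (starts at byte 6)
Byte[10]=F0: 4-byte lead, need 3 cont bytes. acc=0x0
Byte[11]=9F: continuation. acc=(acc<<6)|0x1F=0x1F
Byte[12]=98: continuation. acc=(acc<<6)|0x18=0x7D8
Byte[13]=B3: continuation. acc=(acc<<6)|0x33=0x1F633
Completed: cp=U+1F633 (starts at byte 10)
Byte[14]=E3: 3-byte lead, need 2 cont bytes. acc=0x3
Byte[15]=8B: continuation. acc=(acc<<6)|0x0B=0xCB
Byte[16]=84: continuation. acc=(acc<<6)|0x04=0x32C4
Completed: cp=U+32C4 (starts at byte 14)
Byte[17]=EC: 3-byte lead, need 2 cont bytes. acc=0xC
Byte[18]=9A: continuation. acc=(acc<<6)|0x1A=0x31A
Byte[19]=87: continuation. acc=(acc<<6)|0x07=0xC687
Completed: cp=U+C687 (starts at byte 17)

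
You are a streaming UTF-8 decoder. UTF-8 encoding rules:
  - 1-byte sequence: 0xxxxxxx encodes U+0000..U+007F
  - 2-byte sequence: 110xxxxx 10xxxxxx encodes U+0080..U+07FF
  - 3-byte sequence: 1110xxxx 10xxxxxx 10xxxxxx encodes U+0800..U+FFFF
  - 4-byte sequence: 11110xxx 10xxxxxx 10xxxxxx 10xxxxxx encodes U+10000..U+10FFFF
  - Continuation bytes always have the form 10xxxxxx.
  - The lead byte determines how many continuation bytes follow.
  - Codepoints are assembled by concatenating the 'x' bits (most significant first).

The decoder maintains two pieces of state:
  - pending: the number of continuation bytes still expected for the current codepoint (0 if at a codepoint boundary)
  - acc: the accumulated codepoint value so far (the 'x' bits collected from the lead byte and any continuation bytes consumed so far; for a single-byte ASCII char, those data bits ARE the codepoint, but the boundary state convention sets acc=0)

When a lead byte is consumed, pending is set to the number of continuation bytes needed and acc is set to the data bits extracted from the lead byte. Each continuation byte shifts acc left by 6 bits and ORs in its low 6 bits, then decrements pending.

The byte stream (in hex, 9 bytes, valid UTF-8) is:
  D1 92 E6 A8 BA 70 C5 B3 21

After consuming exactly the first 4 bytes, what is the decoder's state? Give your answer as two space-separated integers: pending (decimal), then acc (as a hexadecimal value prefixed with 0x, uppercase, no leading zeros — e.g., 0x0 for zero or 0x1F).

Answer: 1 0x1A8

Derivation:
Byte[0]=D1: 2-byte lead. pending=1, acc=0x11
Byte[1]=92: continuation. acc=(acc<<6)|0x12=0x452, pending=0
Byte[2]=E6: 3-byte lead. pending=2, acc=0x6
Byte[3]=A8: continuation. acc=(acc<<6)|0x28=0x1A8, pending=1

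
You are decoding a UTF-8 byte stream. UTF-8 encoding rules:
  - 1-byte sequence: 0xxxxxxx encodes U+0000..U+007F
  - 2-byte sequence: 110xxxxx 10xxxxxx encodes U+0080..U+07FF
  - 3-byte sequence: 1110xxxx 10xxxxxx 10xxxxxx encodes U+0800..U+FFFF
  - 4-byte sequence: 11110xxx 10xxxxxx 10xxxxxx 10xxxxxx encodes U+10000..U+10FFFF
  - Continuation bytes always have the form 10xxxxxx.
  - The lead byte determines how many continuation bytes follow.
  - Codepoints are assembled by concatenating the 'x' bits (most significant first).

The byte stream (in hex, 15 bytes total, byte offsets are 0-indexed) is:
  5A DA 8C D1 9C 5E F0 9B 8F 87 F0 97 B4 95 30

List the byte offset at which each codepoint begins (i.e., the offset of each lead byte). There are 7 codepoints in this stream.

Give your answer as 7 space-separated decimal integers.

Byte[0]=5A: 1-byte ASCII. cp=U+005A
Byte[1]=DA: 2-byte lead, need 1 cont bytes. acc=0x1A
Byte[2]=8C: continuation. acc=(acc<<6)|0x0C=0x68C
Completed: cp=U+068C (starts at byte 1)
Byte[3]=D1: 2-byte lead, need 1 cont bytes. acc=0x11
Byte[4]=9C: continuation. acc=(acc<<6)|0x1C=0x45C
Completed: cp=U+045C (starts at byte 3)
Byte[5]=5E: 1-byte ASCII. cp=U+005E
Byte[6]=F0: 4-byte lead, need 3 cont bytes. acc=0x0
Byte[7]=9B: continuation. acc=(acc<<6)|0x1B=0x1B
Byte[8]=8F: continuation. acc=(acc<<6)|0x0F=0x6CF
Byte[9]=87: continuation. acc=(acc<<6)|0x07=0x1B3C7
Completed: cp=U+1B3C7 (starts at byte 6)
Byte[10]=F0: 4-byte lead, need 3 cont bytes. acc=0x0
Byte[11]=97: continuation. acc=(acc<<6)|0x17=0x17
Byte[12]=B4: continuation. acc=(acc<<6)|0x34=0x5F4
Byte[13]=95: continuation. acc=(acc<<6)|0x15=0x17D15
Completed: cp=U+17D15 (starts at byte 10)
Byte[14]=30: 1-byte ASCII. cp=U+0030

Answer: 0 1 3 5 6 10 14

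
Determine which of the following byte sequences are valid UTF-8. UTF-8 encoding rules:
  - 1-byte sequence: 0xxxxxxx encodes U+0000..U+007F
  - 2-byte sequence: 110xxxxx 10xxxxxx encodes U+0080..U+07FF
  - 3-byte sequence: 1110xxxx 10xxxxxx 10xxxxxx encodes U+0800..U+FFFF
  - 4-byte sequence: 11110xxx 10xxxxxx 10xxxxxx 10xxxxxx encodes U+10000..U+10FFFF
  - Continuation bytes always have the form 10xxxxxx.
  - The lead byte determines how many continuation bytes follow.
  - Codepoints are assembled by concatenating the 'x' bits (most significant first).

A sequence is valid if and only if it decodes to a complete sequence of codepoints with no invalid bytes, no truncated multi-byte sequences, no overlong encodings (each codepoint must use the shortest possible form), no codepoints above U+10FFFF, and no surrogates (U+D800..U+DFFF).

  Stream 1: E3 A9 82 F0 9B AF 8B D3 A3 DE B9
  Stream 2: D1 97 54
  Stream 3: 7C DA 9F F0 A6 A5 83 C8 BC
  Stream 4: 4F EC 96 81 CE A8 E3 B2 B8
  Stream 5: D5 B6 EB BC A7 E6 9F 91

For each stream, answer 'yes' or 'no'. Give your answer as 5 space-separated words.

Answer: yes yes yes yes yes

Derivation:
Stream 1: decodes cleanly. VALID
Stream 2: decodes cleanly. VALID
Stream 3: decodes cleanly. VALID
Stream 4: decodes cleanly. VALID
Stream 5: decodes cleanly. VALID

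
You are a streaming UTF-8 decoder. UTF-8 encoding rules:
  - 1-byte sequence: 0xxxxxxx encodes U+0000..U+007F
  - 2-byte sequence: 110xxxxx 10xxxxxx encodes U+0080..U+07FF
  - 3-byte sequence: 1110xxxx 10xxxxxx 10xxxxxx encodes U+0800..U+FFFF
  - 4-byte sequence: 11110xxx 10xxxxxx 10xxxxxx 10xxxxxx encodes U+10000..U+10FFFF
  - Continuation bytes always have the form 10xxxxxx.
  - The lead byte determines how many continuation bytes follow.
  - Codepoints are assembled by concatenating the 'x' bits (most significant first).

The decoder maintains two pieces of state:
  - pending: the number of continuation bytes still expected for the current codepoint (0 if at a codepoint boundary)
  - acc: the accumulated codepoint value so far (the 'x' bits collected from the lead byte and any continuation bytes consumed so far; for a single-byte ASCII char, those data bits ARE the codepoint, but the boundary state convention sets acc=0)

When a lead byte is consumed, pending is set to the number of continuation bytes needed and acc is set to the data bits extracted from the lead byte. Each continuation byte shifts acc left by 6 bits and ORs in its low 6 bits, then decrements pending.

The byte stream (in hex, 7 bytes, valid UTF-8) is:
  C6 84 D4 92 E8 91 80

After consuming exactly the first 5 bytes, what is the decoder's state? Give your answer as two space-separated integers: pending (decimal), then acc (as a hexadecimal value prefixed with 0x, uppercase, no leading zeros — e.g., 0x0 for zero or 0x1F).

Answer: 2 0x8

Derivation:
Byte[0]=C6: 2-byte lead. pending=1, acc=0x6
Byte[1]=84: continuation. acc=(acc<<6)|0x04=0x184, pending=0
Byte[2]=D4: 2-byte lead. pending=1, acc=0x14
Byte[3]=92: continuation. acc=(acc<<6)|0x12=0x512, pending=0
Byte[4]=E8: 3-byte lead. pending=2, acc=0x8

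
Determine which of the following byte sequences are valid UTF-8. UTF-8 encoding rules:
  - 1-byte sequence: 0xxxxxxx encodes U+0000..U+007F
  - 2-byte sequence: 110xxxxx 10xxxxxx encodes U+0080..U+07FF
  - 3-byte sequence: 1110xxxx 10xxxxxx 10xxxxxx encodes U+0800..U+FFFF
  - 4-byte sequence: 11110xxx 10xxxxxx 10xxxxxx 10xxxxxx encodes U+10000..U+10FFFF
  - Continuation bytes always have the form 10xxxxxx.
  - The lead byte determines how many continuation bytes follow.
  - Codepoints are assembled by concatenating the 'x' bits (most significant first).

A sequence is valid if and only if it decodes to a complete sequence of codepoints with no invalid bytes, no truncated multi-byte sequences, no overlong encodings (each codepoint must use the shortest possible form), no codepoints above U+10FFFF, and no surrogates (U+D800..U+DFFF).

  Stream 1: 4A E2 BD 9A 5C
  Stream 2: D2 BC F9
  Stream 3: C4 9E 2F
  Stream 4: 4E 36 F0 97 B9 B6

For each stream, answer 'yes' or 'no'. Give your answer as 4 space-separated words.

Stream 1: decodes cleanly. VALID
Stream 2: error at byte offset 2. INVALID
Stream 3: decodes cleanly. VALID
Stream 4: decodes cleanly. VALID

Answer: yes no yes yes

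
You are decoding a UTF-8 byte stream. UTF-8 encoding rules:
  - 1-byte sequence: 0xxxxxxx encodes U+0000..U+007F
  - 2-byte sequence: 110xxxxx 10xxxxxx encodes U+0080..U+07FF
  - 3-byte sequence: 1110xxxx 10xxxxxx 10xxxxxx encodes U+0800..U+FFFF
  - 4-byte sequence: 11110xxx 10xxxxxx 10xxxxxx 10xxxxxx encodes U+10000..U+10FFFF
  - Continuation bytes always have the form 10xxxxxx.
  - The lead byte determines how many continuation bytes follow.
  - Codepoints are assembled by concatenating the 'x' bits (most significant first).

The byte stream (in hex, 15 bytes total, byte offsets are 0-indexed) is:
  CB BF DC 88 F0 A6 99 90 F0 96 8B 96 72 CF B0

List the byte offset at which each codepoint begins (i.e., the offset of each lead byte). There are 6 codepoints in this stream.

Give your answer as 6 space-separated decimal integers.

Answer: 0 2 4 8 12 13

Derivation:
Byte[0]=CB: 2-byte lead, need 1 cont bytes. acc=0xB
Byte[1]=BF: continuation. acc=(acc<<6)|0x3F=0x2FF
Completed: cp=U+02FF (starts at byte 0)
Byte[2]=DC: 2-byte lead, need 1 cont bytes. acc=0x1C
Byte[3]=88: continuation. acc=(acc<<6)|0x08=0x708
Completed: cp=U+0708 (starts at byte 2)
Byte[4]=F0: 4-byte lead, need 3 cont bytes. acc=0x0
Byte[5]=A6: continuation. acc=(acc<<6)|0x26=0x26
Byte[6]=99: continuation. acc=(acc<<6)|0x19=0x999
Byte[7]=90: continuation. acc=(acc<<6)|0x10=0x26650
Completed: cp=U+26650 (starts at byte 4)
Byte[8]=F0: 4-byte lead, need 3 cont bytes. acc=0x0
Byte[9]=96: continuation. acc=(acc<<6)|0x16=0x16
Byte[10]=8B: continuation. acc=(acc<<6)|0x0B=0x58B
Byte[11]=96: continuation. acc=(acc<<6)|0x16=0x162D6
Completed: cp=U+162D6 (starts at byte 8)
Byte[12]=72: 1-byte ASCII. cp=U+0072
Byte[13]=CF: 2-byte lead, need 1 cont bytes. acc=0xF
Byte[14]=B0: continuation. acc=(acc<<6)|0x30=0x3F0
Completed: cp=U+03F0 (starts at byte 13)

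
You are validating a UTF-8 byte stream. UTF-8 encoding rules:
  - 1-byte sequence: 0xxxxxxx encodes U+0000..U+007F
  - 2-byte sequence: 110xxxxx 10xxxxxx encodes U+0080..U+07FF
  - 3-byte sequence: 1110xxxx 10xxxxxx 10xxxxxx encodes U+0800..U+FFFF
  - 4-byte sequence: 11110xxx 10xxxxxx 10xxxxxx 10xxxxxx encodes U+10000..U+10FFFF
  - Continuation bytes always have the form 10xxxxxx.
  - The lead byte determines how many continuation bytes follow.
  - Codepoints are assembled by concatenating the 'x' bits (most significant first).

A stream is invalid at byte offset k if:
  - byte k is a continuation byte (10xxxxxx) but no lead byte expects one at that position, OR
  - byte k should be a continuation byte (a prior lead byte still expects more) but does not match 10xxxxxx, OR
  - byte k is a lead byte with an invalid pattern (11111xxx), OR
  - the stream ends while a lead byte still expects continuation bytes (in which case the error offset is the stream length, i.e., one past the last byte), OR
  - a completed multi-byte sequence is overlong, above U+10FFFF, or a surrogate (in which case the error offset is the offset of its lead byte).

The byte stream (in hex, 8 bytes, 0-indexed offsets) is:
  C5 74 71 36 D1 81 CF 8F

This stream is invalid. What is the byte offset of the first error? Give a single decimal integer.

Byte[0]=C5: 2-byte lead, need 1 cont bytes. acc=0x5
Byte[1]=74: expected 10xxxxxx continuation. INVALID

Answer: 1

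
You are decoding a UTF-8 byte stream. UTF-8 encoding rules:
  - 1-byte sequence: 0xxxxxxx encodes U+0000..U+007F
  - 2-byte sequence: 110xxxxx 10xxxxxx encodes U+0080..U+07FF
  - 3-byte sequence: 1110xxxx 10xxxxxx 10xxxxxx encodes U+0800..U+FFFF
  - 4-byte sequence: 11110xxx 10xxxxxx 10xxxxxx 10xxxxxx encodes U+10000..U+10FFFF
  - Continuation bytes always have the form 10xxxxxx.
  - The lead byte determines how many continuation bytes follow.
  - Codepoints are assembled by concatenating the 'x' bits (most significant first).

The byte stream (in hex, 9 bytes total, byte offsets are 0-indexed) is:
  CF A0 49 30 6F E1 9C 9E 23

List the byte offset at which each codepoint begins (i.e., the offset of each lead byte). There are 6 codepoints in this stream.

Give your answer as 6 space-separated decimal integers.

Byte[0]=CF: 2-byte lead, need 1 cont bytes. acc=0xF
Byte[1]=A0: continuation. acc=(acc<<6)|0x20=0x3E0
Completed: cp=U+03E0 (starts at byte 0)
Byte[2]=49: 1-byte ASCII. cp=U+0049
Byte[3]=30: 1-byte ASCII. cp=U+0030
Byte[4]=6F: 1-byte ASCII. cp=U+006F
Byte[5]=E1: 3-byte lead, need 2 cont bytes. acc=0x1
Byte[6]=9C: continuation. acc=(acc<<6)|0x1C=0x5C
Byte[7]=9E: continuation. acc=(acc<<6)|0x1E=0x171E
Completed: cp=U+171E (starts at byte 5)
Byte[8]=23: 1-byte ASCII. cp=U+0023

Answer: 0 2 3 4 5 8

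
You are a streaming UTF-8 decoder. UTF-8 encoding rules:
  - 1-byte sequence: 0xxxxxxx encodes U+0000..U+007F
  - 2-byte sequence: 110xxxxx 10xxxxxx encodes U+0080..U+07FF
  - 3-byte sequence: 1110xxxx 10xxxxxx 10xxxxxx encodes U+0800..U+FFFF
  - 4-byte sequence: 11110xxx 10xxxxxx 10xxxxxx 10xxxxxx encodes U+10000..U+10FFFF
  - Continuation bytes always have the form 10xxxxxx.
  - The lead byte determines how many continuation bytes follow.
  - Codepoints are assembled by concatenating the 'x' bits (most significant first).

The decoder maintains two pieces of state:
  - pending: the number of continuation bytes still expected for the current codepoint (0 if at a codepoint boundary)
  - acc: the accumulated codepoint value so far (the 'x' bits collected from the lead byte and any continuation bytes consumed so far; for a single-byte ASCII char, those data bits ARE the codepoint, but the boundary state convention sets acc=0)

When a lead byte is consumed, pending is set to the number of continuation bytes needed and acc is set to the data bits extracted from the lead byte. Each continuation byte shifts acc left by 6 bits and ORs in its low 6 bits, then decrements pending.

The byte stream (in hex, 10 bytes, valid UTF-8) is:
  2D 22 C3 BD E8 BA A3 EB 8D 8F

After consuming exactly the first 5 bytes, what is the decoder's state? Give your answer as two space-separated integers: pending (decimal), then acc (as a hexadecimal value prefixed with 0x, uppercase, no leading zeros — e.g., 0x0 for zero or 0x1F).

Byte[0]=2D: 1-byte. pending=0, acc=0x0
Byte[1]=22: 1-byte. pending=0, acc=0x0
Byte[2]=C3: 2-byte lead. pending=1, acc=0x3
Byte[3]=BD: continuation. acc=(acc<<6)|0x3D=0xFD, pending=0
Byte[4]=E8: 3-byte lead. pending=2, acc=0x8

Answer: 2 0x8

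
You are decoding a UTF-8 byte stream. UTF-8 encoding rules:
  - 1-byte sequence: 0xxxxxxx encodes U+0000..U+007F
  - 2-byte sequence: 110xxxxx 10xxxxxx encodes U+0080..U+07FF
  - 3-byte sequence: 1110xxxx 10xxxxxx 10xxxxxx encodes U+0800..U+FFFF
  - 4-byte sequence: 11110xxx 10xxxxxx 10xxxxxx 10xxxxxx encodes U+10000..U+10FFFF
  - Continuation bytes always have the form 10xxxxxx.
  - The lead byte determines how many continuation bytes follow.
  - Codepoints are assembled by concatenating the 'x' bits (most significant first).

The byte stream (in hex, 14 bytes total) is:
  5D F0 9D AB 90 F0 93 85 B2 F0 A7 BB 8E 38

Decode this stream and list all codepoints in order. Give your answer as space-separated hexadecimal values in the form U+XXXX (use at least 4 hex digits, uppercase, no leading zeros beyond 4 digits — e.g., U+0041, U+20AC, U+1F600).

Answer: U+005D U+1DAD0 U+13172 U+27ECE U+0038

Derivation:
Byte[0]=5D: 1-byte ASCII. cp=U+005D
Byte[1]=F0: 4-byte lead, need 3 cont bytes. acc=0x0
Byte[2]=9D: continuation. acc=(acc<<6)|0x1D=0x1D
Byte[3]=AB: continuation. acc=(acc<<6)|0x2B=0x76B
Byte[4]=90: continuation. acc=(acc<<6)|0x10=0x1DAD0
Completed: cp=U+1DAD0 (starts at byte 1)
Byte[5]=F0: 4-byte lead, need 3 cont bytes. acc=0x0
Byte[6]=93: continuation. acc=(acc<<6)|0x13=0x13
Byte[7]=85: continuation. acc=(acc<<6)|0x05=0x4C5
Byte[8]=B2: continuation. acc=(acc<<6)|0x32=0x13172
Completed: cp=U+13172 (starts at byte 5)
Byte[9]=F0: 4-byte lead, need 3 cont bytes. acc=0x0
Byte[10]=A7: continuation. acc=(acc<<6)|0x27=0x27
Byte[11]=BB: continuation. acc=(acc<<6)|0x3B=0x9FB
Byte[12]=8E: continuation. acc=(acc<<6)|0x0E=0x27ECE
Completed: cp=U+27ECE (starts at byte 9)
Byte[13]=38: 1-byte ASCII. cp=U+0038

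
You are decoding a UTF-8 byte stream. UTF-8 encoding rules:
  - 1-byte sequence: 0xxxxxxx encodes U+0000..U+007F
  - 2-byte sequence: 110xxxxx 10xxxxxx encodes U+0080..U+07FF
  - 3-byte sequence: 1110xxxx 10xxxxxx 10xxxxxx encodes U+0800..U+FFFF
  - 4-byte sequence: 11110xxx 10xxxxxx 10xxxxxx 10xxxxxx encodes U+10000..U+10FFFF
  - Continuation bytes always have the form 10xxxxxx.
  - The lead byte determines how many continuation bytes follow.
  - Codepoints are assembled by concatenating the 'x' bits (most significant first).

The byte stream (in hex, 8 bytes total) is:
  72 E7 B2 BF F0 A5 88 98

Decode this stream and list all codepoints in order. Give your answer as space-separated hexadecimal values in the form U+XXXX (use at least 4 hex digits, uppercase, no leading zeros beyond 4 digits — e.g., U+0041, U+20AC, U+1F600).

Answer: U+0072 U+7CBF U+25218

Derivation:
Byte[0]=72: 1-byte ASCII. cp=U+0072
Byte[1]=E7: 3-byte lead, need 2 cont bytes. acc=0x7
Byte[2]=B2: continuation. acc=(acc<<6)|0x32=0x1F2
Byte[3]=BF: continuation. acc=(acc<<6)|0x3F=0x7CBF
Completed: cp=U+7CBF (starts at byte 1)
Byte[4]=F0: 4-byte lead, need 3 cont bytes. acc=0x0
Byte[5]=A5: continuation. acc=(acc<<6)|0x25=0x25
Byte[6]=88: continuation. acc=(acc<<6)|0x08=0x948
Byte[7]=98: continuation. acc=(acc<<6)|0x18=0x25218
Completed: cp=U+25218 (starts at byte 4)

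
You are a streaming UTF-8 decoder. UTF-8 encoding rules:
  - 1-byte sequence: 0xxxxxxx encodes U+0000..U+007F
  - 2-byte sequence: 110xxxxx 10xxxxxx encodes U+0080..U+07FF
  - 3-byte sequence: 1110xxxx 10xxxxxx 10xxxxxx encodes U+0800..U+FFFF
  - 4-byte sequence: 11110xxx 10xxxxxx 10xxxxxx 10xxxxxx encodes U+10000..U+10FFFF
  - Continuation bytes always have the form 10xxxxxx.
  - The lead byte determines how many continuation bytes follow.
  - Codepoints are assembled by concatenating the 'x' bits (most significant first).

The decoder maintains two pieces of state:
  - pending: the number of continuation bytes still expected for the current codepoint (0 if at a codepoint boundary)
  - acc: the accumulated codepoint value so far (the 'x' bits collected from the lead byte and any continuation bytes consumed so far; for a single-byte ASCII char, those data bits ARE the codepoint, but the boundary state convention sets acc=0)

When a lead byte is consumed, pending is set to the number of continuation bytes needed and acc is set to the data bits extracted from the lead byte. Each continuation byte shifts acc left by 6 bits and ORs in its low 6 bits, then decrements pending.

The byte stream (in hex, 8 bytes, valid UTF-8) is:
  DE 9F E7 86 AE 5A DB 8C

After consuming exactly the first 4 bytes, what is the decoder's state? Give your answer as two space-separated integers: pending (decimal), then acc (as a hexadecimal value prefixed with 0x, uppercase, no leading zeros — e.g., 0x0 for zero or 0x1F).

Byte[0]=DE: 2-byte lead. pending=1, acc=0x1E
Byte[1]=9F: continuation. acc=(acc<<6)|0x1F=0x79F, pending=0
Byte[2]=E7: 3-byte lead. pending=2, acc=0x7
Byte[3]=86: continuation. acc=(acc<<6)|0x06=0x1C6, pending=1

Answer: 1 0x1C6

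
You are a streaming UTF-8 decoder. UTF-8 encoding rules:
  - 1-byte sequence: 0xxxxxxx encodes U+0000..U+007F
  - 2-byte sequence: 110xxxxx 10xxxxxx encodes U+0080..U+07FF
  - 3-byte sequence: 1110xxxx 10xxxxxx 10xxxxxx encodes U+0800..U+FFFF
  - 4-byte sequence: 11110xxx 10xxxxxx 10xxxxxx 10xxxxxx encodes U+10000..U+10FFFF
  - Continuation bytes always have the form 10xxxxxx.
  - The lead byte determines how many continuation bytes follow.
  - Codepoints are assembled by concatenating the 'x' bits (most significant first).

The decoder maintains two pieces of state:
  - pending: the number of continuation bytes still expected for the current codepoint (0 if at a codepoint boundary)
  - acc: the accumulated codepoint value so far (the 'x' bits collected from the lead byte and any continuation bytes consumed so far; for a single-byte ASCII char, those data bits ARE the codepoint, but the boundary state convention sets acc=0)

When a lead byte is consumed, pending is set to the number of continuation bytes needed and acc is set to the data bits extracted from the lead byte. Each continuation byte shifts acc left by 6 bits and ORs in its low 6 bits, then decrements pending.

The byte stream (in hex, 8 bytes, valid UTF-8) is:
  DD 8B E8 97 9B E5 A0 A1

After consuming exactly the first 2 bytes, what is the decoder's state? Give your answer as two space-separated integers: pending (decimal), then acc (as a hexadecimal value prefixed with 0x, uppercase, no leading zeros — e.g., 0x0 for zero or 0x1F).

Byte[0]=DD: 2-byte lead. pending=1, acc=0x1D
Byte[1]=8B: continuation. acc=(acc<<6)|0x0B=0x74B, pending=0

Answer: 0 0x74B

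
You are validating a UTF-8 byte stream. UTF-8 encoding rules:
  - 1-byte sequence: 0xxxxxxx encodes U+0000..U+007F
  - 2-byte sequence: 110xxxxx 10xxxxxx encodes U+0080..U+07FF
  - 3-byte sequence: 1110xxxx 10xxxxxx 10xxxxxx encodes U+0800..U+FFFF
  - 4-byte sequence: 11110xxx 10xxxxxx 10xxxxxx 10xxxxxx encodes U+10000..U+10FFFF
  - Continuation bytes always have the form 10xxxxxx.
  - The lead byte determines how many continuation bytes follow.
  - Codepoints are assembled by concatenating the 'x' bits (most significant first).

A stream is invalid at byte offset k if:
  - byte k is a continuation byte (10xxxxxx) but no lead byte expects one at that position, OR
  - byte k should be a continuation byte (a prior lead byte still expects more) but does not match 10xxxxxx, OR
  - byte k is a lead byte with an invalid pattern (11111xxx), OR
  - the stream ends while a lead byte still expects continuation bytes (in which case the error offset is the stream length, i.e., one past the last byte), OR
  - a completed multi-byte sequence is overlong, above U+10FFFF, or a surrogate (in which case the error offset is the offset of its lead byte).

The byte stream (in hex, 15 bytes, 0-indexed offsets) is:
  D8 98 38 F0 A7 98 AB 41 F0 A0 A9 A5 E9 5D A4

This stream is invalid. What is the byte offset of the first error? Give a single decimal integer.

Byte[0]=D8: 2-byte lead, need 1 cont bytes. acc=0x18
Byte[1]=98: continuation. acc=(acc<<6)|0x18=0x618
Completed: cp=U+0618 (starts at byte 0)
Byte[2]=38: 1-byte ASCII. cp=U+0038
Byte[3]=F0: 4-byte lead, need 3 cont bytes. acc=0x0
Byte[4]=A7: continuation. acc=(acc<<6)|0x27=0x27
Byte[5]=98: continuation. acc=(acc<<6)|0x18=0x9D8
Byte[6]=AB: continuation. acc=(acc<<6)|0x2B=0x2762B
Completed: cp=U+2762B (starts at byte 3)
Byte[7]=41: 1-byte ASCII. cp=U+0041
Byte[8]=F0: 4-byte lead, need 3 cont bytes. acc=0x0
Byte[9]=A0: continuation. acc=(acc<<6)|0x20=0x20
Byte[10]=A9: continuation. acc=(acc<<6)|0x29=0x829
Byte[11]=A5: continuation. acc=(acc<<6)|0x25=0x20A65
Completed: cp=U+20A65 (starts at byte 8)
Byte[12]=E9: 3-byte lead, need 2 cont bytes. acc=0x9
Byte[13]=5D: expected 10xxxxxx continuation. INVALID

Answer: 13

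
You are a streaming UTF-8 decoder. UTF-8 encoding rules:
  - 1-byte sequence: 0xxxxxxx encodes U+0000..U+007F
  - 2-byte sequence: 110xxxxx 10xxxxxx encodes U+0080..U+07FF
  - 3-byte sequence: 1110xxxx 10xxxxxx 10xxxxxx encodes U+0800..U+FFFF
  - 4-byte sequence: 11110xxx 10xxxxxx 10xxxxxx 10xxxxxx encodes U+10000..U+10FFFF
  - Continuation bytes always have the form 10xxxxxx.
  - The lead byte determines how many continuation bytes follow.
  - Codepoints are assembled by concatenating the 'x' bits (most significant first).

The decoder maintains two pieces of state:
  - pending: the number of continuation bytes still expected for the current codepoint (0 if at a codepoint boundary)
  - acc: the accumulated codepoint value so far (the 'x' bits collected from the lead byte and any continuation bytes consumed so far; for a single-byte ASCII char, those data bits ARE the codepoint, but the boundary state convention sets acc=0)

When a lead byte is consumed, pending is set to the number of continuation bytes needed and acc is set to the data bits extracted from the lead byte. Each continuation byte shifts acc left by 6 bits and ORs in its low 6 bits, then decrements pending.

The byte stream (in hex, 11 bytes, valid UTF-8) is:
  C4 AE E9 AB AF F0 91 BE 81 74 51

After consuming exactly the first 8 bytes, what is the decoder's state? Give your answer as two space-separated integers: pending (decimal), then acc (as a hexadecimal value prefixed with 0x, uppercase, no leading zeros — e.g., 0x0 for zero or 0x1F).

Byte[0]=C4: 2-byte lead. pending=1, acc=0x4
Byte[1]=AE: continuation. acc=(acc<<6)|0x2E=0x12E, pending=0
Byte[2]=E9: 3-byte lead. pending=2, acc=0x9
Byte[3]=AB: continuation. acc=(acc<<6)|0x2B=0x26B, pending=1
Byte[4]=AF: continuation. acc=(acc<<6)|0x2F=0x9AEF, pending=0
Byte[5]=F0: 4-byte lead. pending=3, acc=0x0
Byte[6]=91: continuation. acc=(acc<<6)|0x11=0x11, pending=2
Byte[7]=BE: continuation. acc=(acc<<6)|0x3E=0x47E, pending=1

Answer: 1 0x47E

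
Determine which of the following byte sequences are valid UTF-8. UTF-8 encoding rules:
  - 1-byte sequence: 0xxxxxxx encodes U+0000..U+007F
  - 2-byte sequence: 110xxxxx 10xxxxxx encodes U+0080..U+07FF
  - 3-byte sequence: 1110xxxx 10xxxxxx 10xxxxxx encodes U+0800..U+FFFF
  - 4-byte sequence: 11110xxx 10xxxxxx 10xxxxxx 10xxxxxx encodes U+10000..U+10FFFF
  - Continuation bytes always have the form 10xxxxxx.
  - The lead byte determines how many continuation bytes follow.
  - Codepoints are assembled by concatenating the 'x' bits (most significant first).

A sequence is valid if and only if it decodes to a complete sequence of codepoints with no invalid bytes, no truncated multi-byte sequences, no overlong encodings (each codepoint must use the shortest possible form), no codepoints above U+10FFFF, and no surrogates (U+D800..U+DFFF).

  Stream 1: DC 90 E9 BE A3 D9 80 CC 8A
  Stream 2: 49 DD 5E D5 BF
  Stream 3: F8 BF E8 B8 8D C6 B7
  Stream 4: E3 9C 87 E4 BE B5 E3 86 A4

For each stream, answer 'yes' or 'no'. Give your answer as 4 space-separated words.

Stream 1: decodes cleanly. VALID
Stream 2: error at byte offset 2. INVALID
Stream 3: error at byte offset 0. INVALID
Stream 4: decodes cleanly. VALID

Answer: yes no no yes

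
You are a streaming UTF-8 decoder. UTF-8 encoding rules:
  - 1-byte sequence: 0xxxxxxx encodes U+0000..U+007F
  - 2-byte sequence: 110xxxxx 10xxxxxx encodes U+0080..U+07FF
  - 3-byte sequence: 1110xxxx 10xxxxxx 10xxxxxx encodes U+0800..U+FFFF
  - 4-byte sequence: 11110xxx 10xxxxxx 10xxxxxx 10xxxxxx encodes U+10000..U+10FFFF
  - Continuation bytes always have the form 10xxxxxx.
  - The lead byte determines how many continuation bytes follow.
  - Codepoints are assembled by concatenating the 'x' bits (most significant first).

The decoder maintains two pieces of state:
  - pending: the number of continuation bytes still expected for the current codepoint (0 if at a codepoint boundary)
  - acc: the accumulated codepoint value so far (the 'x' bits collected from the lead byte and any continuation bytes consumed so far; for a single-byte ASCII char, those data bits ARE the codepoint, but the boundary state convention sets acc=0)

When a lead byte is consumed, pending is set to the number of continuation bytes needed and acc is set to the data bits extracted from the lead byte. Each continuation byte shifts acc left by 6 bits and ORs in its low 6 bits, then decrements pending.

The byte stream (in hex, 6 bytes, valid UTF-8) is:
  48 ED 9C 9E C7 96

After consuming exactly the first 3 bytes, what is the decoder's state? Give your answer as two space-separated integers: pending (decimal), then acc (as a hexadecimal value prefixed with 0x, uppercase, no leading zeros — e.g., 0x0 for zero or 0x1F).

Answer: 1 0x35C

Derivation:
Byte[0]=48: 1-byte. pending=0, acc=0x0
Byte[1]=ED: 3-byte lead. pending=2, acc=0xD
Byte[2]=9C: continuation. acc=(acc<<6)|0x1C=0x35C, pending=1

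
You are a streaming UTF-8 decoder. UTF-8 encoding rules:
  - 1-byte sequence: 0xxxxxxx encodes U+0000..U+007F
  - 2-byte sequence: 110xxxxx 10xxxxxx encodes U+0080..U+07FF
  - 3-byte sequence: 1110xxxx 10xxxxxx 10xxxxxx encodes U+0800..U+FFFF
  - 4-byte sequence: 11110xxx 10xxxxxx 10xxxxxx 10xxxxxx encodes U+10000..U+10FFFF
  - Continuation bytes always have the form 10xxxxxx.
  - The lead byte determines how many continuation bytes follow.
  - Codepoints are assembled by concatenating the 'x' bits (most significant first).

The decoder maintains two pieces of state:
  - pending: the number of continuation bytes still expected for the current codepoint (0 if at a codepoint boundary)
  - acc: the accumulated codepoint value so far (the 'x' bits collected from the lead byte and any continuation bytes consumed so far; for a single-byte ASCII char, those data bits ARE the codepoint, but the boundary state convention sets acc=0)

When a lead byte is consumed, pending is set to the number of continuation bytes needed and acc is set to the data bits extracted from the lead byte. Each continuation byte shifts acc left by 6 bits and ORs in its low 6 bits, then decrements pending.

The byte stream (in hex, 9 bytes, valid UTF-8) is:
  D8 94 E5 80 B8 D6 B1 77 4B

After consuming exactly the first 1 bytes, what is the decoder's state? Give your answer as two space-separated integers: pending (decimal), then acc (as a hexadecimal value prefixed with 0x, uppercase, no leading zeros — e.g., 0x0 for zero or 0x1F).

Byte[0]=D8: 2-byte lead. pending=1, acc=0x18

Answer: 1 0x18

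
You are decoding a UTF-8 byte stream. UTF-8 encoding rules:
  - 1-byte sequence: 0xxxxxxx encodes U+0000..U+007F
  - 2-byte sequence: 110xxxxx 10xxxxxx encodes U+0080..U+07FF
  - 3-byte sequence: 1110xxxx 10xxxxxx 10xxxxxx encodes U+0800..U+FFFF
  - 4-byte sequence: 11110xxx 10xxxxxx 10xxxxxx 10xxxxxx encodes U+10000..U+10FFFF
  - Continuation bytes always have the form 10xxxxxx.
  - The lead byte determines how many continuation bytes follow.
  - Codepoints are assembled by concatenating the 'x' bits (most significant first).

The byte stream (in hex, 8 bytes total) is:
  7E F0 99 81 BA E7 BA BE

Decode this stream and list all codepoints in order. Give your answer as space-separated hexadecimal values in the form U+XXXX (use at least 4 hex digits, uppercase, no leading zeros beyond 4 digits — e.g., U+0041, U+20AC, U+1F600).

Byte[0]=7E: 1-byte ASCII. cp=U+007E
Byte[1]=F0: 4-byte lead, need 3 cont bytes. acc=0x0
Byte[2]=99: continuation. acc=(acc<<6)|0x19=0x19
Byte[3]=81: continuation. acc=(acc<<6)|0x01=0x641
Byte[4]=BA: continuation. acc=(acc<<6)|0x3A=0x1907A
Completed: cp=U+1907A (starts at byte 1)
Byte[5]=E7: 3-byte lead, need 2 cont bytes. acc=0x7
Byte[6]=BA: continuation. acc=(acc<<6)|0x3A=0x1FA
Byte[7]=BE: continuation. acc=(acc<<6)|0x3E=0x7EBE
Completed: cp=U+7EBE (starts at byte 5)

Answer: U+007E U+1907A U+7EBE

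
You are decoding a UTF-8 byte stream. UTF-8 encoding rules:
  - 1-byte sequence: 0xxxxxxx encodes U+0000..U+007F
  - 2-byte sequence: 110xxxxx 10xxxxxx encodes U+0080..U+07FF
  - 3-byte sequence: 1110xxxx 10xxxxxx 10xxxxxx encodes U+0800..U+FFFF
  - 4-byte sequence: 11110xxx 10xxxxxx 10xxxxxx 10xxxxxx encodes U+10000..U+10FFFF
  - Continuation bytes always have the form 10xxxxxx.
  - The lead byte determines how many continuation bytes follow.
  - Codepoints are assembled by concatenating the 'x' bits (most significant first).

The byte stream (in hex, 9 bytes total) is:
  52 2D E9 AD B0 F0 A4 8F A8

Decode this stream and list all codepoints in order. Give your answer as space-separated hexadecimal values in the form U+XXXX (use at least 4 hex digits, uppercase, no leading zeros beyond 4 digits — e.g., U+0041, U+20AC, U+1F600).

Byte[0]=52: 1-byte ASCII. cp=U+0052
Byte[1]=2D: 1-byte ASCII. cp=U+002D
Byte[2]=E9: 3-byte lead, need 2 cont bytes. acc=0x9
Byte[3]=AD: continuation. acc=(acc<<6)|0x2D=0x26D
Byte[4]=B0: continuation. acc=(acc<<6)|0x30=0x9B70
Completed: cp=U+9B70 (starts at byte 2)
Byte[5]=F0: 4-byte lead, need 3 cont bytes. acc=0x0
Byte[6]=A4: continuation. acc=(acc<<6)|0x24=0x24
Byte[7]=8F: continuation. acc=(acc<<6)|0x0F=0x90F
Byte[8]=A8: continuation. acc=(acc<<6)|0x28=0x243E8
Completed: cp=U+243E8 (starts at byte 5)

Answer: U+0052 U+002D U+9B70 U+243E8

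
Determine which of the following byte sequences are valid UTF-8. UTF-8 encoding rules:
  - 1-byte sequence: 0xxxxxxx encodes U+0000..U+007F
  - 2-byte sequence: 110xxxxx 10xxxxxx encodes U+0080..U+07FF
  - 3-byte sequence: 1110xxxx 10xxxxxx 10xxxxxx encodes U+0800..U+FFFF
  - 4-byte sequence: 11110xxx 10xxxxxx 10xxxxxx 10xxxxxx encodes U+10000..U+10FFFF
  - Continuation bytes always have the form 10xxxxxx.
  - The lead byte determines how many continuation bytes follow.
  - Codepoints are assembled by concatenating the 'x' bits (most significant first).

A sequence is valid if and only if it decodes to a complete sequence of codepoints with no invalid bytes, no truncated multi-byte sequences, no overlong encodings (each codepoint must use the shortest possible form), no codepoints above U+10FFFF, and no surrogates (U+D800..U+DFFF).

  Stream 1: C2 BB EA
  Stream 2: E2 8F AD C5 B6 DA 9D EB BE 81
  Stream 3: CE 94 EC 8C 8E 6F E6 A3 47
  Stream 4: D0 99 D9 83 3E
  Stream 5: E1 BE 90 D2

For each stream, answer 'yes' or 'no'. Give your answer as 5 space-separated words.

Stream 1: error at byte offset 3. INVALID
Stream 2: decodes cleanly. VALID
Stream 3: error at byte offset 8. INVALID
Stream 4: decodes cleanly. VALID
Stream 5: error at byte offset 4. INVALID

Answer: no yes no yes no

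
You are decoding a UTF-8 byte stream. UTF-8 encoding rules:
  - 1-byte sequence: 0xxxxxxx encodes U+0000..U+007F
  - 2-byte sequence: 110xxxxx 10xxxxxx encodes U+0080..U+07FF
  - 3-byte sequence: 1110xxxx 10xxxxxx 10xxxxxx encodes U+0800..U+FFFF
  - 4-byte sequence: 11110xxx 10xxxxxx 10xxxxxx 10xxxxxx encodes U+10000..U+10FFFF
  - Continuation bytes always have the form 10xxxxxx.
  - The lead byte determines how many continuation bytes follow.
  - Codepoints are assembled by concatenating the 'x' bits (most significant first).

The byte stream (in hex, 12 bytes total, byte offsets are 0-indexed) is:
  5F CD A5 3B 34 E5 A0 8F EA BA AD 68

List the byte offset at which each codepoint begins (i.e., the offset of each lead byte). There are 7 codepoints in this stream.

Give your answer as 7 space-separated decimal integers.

Answer: 0 1 3 4 5 8 11

Derivation:
Byte[0]=5F: 1-byte ASCII. cp=U+005F
Byte[1]=CD: 2-byte lead, need 1 cont bytes. acc=0xD
Byte[2]=A5: continuation. acc=(acc<<6)|0x25=0x365
Completed: cp=U+0365 (starts at byte 1)
Byte[3]=3B: 1-byte ASCII. cp=U+003B
Byte[4]=34: 1-byte ASCII. cp=U+0034
Byte[5]=E5: 3-byte lead, need 2 cont bytes. acc=0x5
Byte[6]=A0: continuation. acc=(acc<<6)|0x20=0x160
Byte[7]=8F: continuation. acc=(acc<<6)|0x0F=0x580F
Completed: cp=U+580F (starts at byte 5)
Byte[8]=EA: 3-byte lead, need 2 cont bytes. acc=0xA
Byte[9]=BA: continuation. acc=(acc<<6)|0x3A=0x2BA
Byte[10]=AD: continuation. acc=(acc<<6)|0x2D=0xAEAD
Completed: cp=U+AEAD (starts at byte 8)
Byte[11]=68: 1-byte ASCII. cp=U+0068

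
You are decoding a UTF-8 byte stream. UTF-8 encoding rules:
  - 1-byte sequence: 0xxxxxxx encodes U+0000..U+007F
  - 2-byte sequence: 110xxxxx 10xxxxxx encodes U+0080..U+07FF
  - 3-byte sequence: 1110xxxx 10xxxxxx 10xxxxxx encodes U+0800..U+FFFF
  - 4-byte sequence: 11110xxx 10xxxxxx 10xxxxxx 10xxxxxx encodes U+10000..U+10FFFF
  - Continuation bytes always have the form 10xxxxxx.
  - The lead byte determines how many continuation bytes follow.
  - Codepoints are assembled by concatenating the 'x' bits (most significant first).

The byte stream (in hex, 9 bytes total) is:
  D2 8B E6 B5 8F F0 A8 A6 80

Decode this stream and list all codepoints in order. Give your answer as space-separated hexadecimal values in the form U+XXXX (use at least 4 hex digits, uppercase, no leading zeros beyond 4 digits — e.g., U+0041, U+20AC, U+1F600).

Answer: U+048B U+6D4F U+28980

Derivation:
Byte[0]=D2: 2-byte lead, need 1 cont bytes. acc=0x12
Byte[1]=8B: continuation. acc=(acc<<6)|0x0B=0x48B
Completed: cp=U+048B (starts at byte 0)
Byte[2]=E6: 3-byte lead, need 2 cont bytes. acc=0x6
Byte[3]=B5: continuation. acc=(acc<<6)|0x35=0x1B5
Byte[4]=8F: continuation. acc=(acc<<6)|0x0F=0x6D4F
Completed: cp=U+6D4F (starts at byte 2)
Byte[5]=F0: 4-byte lead, need 3 cont bytes. acc=0x0
Byte[6]=A8: continuation. acc=(acc<<6)|0x28=0x28
Byte[7]=A6: continuation. acc=(acc<<6)|0x26=0xA26
Byte[8]=80: continuation. acc=(acc<<6)|0x00=0x28980
Completed: cp=U+28980 (starts at byte 5)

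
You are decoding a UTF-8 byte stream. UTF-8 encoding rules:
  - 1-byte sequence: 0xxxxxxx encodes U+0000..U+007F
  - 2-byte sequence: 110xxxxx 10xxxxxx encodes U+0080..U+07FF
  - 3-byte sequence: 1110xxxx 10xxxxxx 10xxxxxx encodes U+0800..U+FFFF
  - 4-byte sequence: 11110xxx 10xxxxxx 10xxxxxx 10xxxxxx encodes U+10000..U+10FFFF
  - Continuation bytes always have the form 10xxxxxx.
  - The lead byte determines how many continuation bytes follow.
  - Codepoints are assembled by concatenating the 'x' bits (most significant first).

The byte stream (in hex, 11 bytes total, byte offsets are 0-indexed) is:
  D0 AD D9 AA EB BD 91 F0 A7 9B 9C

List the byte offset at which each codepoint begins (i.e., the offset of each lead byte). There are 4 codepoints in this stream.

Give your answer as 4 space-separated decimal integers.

Answer: 0 2 4 7

Derivation:
Byte[0]=D0: 2-byte lead, need 1 cont bytes. acc=0x10
Byte[1]=AD: continuation. acc=(acc<<6)|0x2D=0x42D
Completed: cp=U+042D (starts at byte 0)
Byte[2]=D9: 2-byte lead, need 1 cont bytes. acc=0x19
Byte[3]=AA: continuation. acc=(acc<<6)|0x2A=0x66A
Completed: cp=U+066A (starts at byte 2)
Byte[4]=EB: 3-byte lead, need 2 cont bytes. acc=0xB
Byte[5]=BD: continuation. acc=(acc<<6)|0x3D=0x2FD
Byte[6]=91: continuation. acc=(acc<<6)|0x11=0xBF51
Completed: cp=U+BF51 (starts at byte 4)
Byte[7]=F0: 4-byte lead, need 3 cont bytes. acc=0x0
Byte[8]=A7: continuation. acc=(acc<<6)|0x27=0x27
Byte[9]=9B: continuation. acc=(acc<<6)|0x1B=0x9DB
Byte[10]=9C: continuation. acc=(acc<<6)|0x1C=0x276DC
Completed: cp=U+276DC (starts at byte 7)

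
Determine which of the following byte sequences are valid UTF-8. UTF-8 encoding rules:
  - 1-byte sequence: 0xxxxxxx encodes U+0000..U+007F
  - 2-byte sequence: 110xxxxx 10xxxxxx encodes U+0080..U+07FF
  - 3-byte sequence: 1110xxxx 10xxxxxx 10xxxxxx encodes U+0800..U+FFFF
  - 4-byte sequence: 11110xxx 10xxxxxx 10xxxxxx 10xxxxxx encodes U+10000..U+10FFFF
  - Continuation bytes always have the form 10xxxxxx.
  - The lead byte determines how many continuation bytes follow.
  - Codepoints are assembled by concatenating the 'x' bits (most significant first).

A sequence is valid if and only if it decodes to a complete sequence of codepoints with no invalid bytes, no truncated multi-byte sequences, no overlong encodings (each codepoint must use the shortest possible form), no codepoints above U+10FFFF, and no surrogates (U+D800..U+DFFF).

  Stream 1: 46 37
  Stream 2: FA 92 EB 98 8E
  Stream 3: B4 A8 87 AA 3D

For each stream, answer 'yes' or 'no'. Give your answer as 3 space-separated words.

Stream 1: decodes cleanly. VALID
Stream 2: error at byte offset 0. INVALID
Stream 3: error at byte offset 0. INVALID

Answer: yes no no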